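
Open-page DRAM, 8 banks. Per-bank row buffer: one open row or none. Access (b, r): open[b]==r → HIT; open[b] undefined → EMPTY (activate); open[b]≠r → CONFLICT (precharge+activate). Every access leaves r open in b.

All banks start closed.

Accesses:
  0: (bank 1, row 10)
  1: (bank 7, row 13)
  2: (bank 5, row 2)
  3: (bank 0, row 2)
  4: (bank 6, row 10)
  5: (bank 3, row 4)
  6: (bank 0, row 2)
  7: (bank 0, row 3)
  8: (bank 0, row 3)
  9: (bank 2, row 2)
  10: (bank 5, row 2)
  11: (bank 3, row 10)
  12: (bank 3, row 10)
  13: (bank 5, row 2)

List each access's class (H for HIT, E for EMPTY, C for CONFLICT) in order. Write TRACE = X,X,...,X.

#0 (1,10) E
#1 (7,13) E
#2 (5,2) E
#3 (0,2) E
#4 (6,10) E
#5 (3,4) E
#6 (0,2) H  (was 2)
#7 (0,3) C  (was 2)
#8 (0,3) H  (was 3)
#9 (2,2) E
#10 (5,2) H  (was 2)
#11 (3,10) C  (was 4)
#12 (3,10) H  (was 10)
#13 (5,2) H  (was 2)

TRACE = E,E,E,E,E,E,H,C,H,E,H,C,H,H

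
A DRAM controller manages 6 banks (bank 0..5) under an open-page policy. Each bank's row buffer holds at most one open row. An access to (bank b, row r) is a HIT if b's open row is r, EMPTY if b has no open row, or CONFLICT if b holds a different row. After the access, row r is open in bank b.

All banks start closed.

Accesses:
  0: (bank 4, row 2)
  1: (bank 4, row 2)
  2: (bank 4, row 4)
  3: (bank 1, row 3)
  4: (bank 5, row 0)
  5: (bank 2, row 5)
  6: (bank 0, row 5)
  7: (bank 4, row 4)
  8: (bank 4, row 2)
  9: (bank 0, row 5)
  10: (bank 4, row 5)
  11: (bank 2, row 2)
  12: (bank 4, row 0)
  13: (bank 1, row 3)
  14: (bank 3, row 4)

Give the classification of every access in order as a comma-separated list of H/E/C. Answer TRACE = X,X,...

0: bank 4 row 2 — prev None → EMPTY
1: bank 4 row 2 — prev 2 → HIT
2: bank 4 row 4 — prev 2 → CONFLICT
3: bank 1 row 3 — prev None → EMPTY
4: bank 5 row 0 — prev None → EMPTY
5: bank 2 row 5 — prev None → EMPTY
6: bank 0 row 5 — prev None → EMPTY
7: bank 4 row 4 — prev 4 → HIT
8: bank 4 row 2 — prev 4 → CONFLICT
9: bank 0 row 5 — prev 5 → HIT
10: bank 4 row 5 — prev 2 → CONFLICT
11: bank 2 row 2 — prev 5 → CONFLICT
12: bank 4 row 0 — prev 5 → CONFLICT
13: bank 1 row 3 — prev 3 → HIT
14: bank 3 row 4 — prev None → EMPTY

TRACE = E,H,C,E,E,E,E,H,C,H,C,C,C,H,E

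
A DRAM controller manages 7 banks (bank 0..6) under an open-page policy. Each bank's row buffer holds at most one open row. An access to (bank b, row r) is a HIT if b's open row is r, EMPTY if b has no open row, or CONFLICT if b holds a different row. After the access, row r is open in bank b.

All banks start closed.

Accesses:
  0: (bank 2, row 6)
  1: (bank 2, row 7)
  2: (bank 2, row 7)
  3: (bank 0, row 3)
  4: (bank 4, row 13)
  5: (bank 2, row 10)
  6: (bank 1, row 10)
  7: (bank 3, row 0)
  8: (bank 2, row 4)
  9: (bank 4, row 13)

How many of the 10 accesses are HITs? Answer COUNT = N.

  [0] b2 r6: no row ⇒ E
  [1] b2 r7: had r6 ⇒ C
  [2] b2 r7: had r7 ⇒ H
  [3] b0 r3: no row ⇒ E
  [4] b4 r13: no row ⇒ E
  [5] b2 r10: had r7 ⇒ C
  [6] b1 r10: no row ⇒ E
  [7] b3 r0: no row ⇒ E
  [8] b2 r4: had r10 ⇒ C
  [9] b4 r13: had r13 ⇒ H

COUNT = 2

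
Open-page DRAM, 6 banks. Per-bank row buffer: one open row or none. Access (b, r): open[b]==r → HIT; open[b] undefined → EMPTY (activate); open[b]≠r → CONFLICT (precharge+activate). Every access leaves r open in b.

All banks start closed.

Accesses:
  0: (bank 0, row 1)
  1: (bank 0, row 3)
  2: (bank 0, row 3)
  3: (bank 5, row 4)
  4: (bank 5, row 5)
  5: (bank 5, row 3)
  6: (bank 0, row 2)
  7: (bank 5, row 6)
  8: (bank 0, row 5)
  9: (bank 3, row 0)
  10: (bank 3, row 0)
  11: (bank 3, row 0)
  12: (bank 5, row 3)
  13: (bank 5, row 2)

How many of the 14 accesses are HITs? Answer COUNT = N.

COUNT = 3

#0 (0,1) E
#1 (0,3) C  (was 1)
#2 (0,3) H  (was 3)
#3 (5,4) E
#4 (5,5) C  (was 4)
#5 (5,3) C  (was 5)
#6 (0,2) C  (was 3)
#7 (5,6) C  (was 3)
#8 (0,5) C  (was 2)
#9 (3,0) E
#10 (3,0) H  (was 0)
#11 (3,0) H  (was 0)
#12 (5,3) C  (was 6)
#13 (5,2) C  (was 3)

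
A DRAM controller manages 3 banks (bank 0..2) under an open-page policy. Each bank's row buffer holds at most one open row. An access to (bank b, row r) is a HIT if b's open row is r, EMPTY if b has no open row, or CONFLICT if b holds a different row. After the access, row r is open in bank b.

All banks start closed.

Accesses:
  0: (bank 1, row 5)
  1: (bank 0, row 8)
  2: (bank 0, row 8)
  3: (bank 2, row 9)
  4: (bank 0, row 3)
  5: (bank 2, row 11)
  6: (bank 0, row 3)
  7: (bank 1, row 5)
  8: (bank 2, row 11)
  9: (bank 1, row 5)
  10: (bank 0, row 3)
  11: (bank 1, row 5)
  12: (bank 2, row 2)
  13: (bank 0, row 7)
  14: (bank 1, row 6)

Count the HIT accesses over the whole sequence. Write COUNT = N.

#0 (1,5) E
#1 (0,8) E
#2 (0,8) H  (was 8)
#3 (2,9) E
#4 (0,3) C  (was 8)
#5 (2,11) C  (was 9)
#6 (0,3) H  (was 3)
#7 (1,5) H  (was 5)
#8 (2,11) H  (was 11)
#9 (1,5) H  (was 5)
#10 (0,3) H  (was 3)
#11 (1,5) H  (was 5)
#12 (2,2) C  (was 11)
#13 (0,7) C  (was 3)
#14 (1,6) C  (was 5)

COUNT = 7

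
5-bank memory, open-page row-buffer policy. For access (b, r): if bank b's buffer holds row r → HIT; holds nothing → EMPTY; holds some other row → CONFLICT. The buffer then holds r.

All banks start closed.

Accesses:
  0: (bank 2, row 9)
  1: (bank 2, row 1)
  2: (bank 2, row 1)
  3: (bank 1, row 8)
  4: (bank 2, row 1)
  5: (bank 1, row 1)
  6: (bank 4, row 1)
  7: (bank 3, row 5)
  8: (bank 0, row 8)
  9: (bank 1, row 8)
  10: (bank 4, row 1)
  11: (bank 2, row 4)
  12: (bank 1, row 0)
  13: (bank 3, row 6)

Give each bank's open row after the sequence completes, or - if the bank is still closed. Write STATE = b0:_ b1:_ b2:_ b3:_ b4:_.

STATE = b0:8 b1:0 b2:4 b3:6 b4:1

0: bank 2 row 9 — prev None → EMPTY
1: bank 2 row 1 — prev 9 → CONFLICT
2: bank 2 row 1 — prev 1 → HIT
3: bank 1 row 8 — prev None → EMPTY
4: bank 2 row 1 — prev 1 → HIT
5: bank 1 row 1 — prev 8 → CONFLICT
6: bank 4 row 1 — prev None → EMPTY
7: bank 3 row 5 — prev None → EMPTY
8: bank 0 row 8 — prev None → EMPTY
9: bank 1 row 8 — prev 1 → CONFLICT
10: bank 4 row 1 — prev 1 → HIT
11: bank 2 row 4 — prev 1 → CONFLICT
12: bank 1 row 0 — prev 8 → CONFLICT
13: bank 3 row 6 — prev 5 → CONFLICT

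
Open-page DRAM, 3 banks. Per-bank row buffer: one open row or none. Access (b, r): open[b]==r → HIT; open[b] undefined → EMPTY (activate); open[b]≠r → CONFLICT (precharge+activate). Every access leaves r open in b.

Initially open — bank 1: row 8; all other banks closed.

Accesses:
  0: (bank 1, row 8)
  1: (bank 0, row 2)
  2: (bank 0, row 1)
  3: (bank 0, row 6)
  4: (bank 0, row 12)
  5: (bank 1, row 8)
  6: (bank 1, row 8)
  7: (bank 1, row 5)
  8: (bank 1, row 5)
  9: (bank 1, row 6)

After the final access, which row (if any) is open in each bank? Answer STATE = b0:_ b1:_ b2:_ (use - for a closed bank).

  [0] b1 r8: had r8 ⇒ H
  [1] b0 r2: no row ⇒ E
  [2] b0 r1: had r2 ⇒ C
  [3] b0 r6: had r1 ⇒ C
  [4] b0 r12: had r6 ⇒ C
  [5] b1 r8: had r8 ⇒ H
  [6] b1 r8: had r8 ⇒ H
  [7] b1 r5: had r8 ⇒ C
  [8] b1 r5: had r5 ⇒ H
  [9] b1 r6: had r5 ⇒ C

STATE = b0:12 b1:6 b2:-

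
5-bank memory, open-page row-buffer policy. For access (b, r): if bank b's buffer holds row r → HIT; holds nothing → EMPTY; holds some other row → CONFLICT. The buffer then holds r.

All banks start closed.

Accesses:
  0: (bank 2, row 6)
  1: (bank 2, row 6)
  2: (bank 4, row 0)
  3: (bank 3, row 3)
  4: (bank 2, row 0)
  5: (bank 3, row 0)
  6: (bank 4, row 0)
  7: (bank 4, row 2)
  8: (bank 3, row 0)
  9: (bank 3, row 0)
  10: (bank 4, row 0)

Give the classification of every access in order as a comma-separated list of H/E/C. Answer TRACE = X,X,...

TRACE = E,H,E,E,C,C,H,C,H,H,C

0: bank 2 row 6 — prev None → EMPTY
1: bank 2 row 6 — prev 6 → HIT
2: bank 4 row 0 — prev None → EMPTY
3: bank 3 row 3 — prev None → EMPTY
4: bank 2 row 0 — prev 6 → CONFLICT
5: bank 3 row 0 — prev 3 → CONFLICT
6: bank 4 row 0 — prev 0 → HIT
7: bank 4 row 2 — prev 0 → CONFLICT
8: bank 3 row 0 — prev 0 → HIT
9: bank 3 row 0 — prev 0 → HIT
10: bank 4 row 0 — prev 2 → CONFLICT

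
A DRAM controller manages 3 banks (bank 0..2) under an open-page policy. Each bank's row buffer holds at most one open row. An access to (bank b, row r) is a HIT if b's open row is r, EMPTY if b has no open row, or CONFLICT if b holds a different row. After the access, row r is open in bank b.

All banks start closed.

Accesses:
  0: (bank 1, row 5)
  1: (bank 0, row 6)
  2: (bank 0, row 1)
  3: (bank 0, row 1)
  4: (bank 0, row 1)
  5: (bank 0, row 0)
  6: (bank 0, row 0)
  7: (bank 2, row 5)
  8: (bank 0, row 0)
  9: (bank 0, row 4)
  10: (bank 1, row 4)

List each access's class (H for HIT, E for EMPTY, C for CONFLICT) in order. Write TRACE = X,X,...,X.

#0 (1,5) E
#1 (0,6) E
#2 (0,1) C  (was 6)
#3 (0,1) H  (was 1)
#4 (0,1) H  (was 1)
#5 (0,0) C  (was 1)
#6 (0,0) H  (was 0)
#7 (2,5) E
#8 (0,0) H  (was 0)
#9 (0,4) C  (was 0)
#10 (1,4) C  (was 5)

TRACE = E,E,C,H,H,C,H,E,H,C,C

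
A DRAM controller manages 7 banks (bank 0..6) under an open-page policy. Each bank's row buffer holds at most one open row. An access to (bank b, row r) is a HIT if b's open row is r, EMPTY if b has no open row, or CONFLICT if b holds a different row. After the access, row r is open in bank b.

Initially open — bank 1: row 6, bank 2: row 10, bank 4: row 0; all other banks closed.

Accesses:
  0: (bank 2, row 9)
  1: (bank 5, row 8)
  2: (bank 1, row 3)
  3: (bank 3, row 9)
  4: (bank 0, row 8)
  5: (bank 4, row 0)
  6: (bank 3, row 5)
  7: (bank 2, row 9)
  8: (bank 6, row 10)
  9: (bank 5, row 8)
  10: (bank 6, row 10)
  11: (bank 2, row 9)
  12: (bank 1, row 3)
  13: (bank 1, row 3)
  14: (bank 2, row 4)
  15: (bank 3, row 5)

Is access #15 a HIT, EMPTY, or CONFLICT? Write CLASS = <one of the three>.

0: bank 2 row 9 — prev 10 → CONFLICT
1: bank 5 row 8 — prev None → EMPTY
2: bank 1 row 3 — prev 6 → CONFLICT
3: bank 3 row 9 — prev None → EMPTY
4: bank 0 row 8 — prev None → EMPTY
5: bank 4 row 0 — prev 0 → HIT
6: bank 3 row 5 — prev 9 → CONFLICT
7: bank 2 row 9 — prev 9 → HIT
8: bank 6 row 10 — prev None → EMPTY
9: bank 5 row 8 — prev 8 → HIT
10: bank 6 row 10 — prev 10 → HIT
11: bank 2 row 9 — prev 9 → HIT
12: bank 1 row 3 — prev 3 → HIT
13: bank 1 row 3 — prev 3 → HIT
14: bank 2 row 4 — prev 9 → CONFLICT
15: bank 3 row 5 — prev 5 → HIT

CLASS = HIT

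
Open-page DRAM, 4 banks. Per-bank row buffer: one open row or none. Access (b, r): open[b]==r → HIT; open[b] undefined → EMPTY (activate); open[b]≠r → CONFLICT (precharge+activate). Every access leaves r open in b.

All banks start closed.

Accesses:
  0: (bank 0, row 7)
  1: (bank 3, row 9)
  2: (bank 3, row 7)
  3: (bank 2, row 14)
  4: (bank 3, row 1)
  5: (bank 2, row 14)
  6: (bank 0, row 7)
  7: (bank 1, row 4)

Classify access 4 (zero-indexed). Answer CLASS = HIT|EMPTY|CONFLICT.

0: bank 0 row 7 — prev None → EMPTY
1: bank 3 row 9 — prev None → EMPTY
2: bank 3 row 7 — prev 9 → CONFLICT
3: bank 2 row 14 — prev None → EMPTY
4: bank 3 row 1 — prev 7 → CONFLICT
5: bank 2 row 14 — prev 14 → HIT
6: bank 0 row 7 — prev 7 → HIT
7: bank 1 row 4 — prev None → EMPTY

CLASS = CONFLICT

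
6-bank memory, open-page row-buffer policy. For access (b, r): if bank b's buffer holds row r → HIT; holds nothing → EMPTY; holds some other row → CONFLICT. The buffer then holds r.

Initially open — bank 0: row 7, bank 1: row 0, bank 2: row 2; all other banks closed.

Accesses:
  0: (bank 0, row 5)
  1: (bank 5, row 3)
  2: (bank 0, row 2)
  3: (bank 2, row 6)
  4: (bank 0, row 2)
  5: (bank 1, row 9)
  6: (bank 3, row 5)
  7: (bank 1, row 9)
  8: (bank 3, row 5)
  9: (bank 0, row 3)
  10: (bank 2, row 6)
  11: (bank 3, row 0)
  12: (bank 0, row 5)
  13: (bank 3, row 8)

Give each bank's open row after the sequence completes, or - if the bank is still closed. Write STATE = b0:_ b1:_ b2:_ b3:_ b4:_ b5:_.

STATE = b0:5 b1:9 b2:6 b3:8 b4:- b5:3

  [0] b0 r5: had r7 ⇒ C
  [1] b5 r3: no row ⇒ E
  [2] b0 r2: had r5 ⇒ C
  [3] b2 r6: had r2 ⇒ C
  [4] b0 r2: had r2 ⇒ H
  [5] b1 r9: had r0 ⇒ C
  [6] b3 r5: no row ⇒ E
  [7] b1 r9: had r9 ⇒ H
  [8] b3 r5: had r5 ⇒ H
  [9] b0 r3: had r2 ⇒ C
  [10] b2 r6: had r6 ⇒ H
  [11] b3 r0: had r5 ⇒ C
  [12] b0 r5: had r3 ⇒ C
  [13] b3 r8: had r0 ⇒ C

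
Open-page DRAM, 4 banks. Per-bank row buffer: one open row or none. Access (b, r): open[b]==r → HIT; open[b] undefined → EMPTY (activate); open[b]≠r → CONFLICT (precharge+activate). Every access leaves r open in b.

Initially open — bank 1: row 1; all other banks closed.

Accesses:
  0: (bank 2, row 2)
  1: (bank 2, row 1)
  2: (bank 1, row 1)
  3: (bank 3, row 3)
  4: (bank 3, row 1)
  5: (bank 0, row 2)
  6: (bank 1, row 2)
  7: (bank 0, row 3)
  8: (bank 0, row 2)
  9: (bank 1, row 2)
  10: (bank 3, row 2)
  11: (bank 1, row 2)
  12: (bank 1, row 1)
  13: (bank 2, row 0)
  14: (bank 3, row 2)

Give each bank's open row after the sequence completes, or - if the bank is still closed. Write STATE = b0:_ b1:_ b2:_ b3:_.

0: bank 2 row 2 — prev None → EMPTY
1: bank 2 row 1 — prev 2 → CONFLICT
2: bank 1 row 1 — prev 1 → HIT
3: bank 3 row 3 — prev None → EMPTY
4: bank 3 row 1 — prev 3 → CONFLICT
5: bank 0 row 2 — prev None → EMPTY
6: bank 1 row 2 — prev 1 → CONFLICT
7: bank 0 row 3 — prev 2 → CONFLICT
8: bank 0 row 2 — prev 3 → CONFLICT
9: bank 1 row 2 — prev 2 → HIT
10: bank 3 row 2 — prev 1 → CONFLICT
11: bank 1 row 2 — prev 2 → HIT
12: bank 1 row 1 — prev 2 → CONFLICT
13: bank 2 row 0 — prev 1 → CONFLICT
14: bank 3 row 2 — prev 2 → HIT

STATE = b0:2 b1:1 b2:0 b3:2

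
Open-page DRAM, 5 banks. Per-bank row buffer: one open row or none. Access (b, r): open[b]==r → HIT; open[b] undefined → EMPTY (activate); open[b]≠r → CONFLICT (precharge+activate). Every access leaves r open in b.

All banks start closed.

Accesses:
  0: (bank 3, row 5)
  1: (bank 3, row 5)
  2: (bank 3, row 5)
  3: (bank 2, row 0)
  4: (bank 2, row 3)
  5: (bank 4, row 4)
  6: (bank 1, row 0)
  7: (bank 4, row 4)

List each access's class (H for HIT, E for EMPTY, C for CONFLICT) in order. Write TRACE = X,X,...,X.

TRACE = E,H,H,E,C,E,E,H

0: bank 3 row 5 — prev None → EMPTY
1: bank 3 row 5 — prev 5 → HIT
2: bank 3 row 5 — prev 5 → HIT
3: bank 2 row 0 — prev None → EMPTY
4: bank 2 row 3 — prev 0 → CONFLICT
5: bank 4 row 4 — prev None → EMPTY
6: bank 1 row 0 — prev None → EMPTY
7: bank 4 row 4 — prev 4 → HIT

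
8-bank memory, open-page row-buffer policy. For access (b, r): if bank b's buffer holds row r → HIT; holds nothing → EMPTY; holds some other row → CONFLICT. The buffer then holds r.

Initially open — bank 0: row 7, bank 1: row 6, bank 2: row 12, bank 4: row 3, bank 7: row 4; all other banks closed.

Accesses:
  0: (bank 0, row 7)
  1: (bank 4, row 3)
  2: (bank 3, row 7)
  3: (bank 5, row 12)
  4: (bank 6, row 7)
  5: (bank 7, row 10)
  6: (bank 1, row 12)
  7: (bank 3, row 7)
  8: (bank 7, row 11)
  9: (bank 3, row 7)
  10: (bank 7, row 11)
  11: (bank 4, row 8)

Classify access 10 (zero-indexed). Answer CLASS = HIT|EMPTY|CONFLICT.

  [0] b0 r7: had r7 ⇒ H
  [1] b4 r3: had r3 ⇒ H
  [2] b3 r7: no row ⇒ E
  [3] b5 r12: no row ⇒ E
  [4] b6 r7: no row ⇒ E
  [5] b7 r10: had r4 ⇒ C
  [6] b1 r12: had r6 ⇒ C
  [7] b3 r7: had r7 ⇒ H
  [8] b7 r11: had r10 ⇒ C
  [9] b3 r7: had r7 ⇒ H
  [10] b7 r11: had r11 ⇒ H
  [11] b4 r8: had r3 ⇒ C

CLASS = HIT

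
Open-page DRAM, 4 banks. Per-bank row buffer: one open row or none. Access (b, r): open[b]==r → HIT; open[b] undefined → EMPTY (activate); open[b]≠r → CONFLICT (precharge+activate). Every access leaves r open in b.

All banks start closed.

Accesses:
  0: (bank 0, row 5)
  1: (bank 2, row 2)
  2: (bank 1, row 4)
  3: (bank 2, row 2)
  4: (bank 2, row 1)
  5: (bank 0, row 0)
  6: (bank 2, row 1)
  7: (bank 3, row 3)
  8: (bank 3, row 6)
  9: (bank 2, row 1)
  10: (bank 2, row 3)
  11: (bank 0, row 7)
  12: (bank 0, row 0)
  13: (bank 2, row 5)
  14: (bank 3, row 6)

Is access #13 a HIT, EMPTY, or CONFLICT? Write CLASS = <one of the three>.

step 0: bank0 None->5 [EMPTY]
step 1: bank2 None->2 [EMPTY]
step 2: bank1 None->4 [EMPTY]
step 3: bank2 2->2 [HIT]
step 4: bank2 2->1 [CONFLICT]
step 5: bank0 5->0 [CONFLICT]
step 6: bank2 1->1 [HIT]
step 7: bank3 None->3 [EMPTY]
step 8: bank3 3->6 [CONFLICT]
step 9: bank2 1->1 [HIT]
step 10: bank2 1->3 [CONFLICT]
step 11: bank0 0->7 [CONFLICT]
step 12: bank0 7->0 [CONFLICT]
step 13: bank2 3->5 [CONFLICT]
step 14: bank3 6->6 [HIT]

CLASS = CONFLICT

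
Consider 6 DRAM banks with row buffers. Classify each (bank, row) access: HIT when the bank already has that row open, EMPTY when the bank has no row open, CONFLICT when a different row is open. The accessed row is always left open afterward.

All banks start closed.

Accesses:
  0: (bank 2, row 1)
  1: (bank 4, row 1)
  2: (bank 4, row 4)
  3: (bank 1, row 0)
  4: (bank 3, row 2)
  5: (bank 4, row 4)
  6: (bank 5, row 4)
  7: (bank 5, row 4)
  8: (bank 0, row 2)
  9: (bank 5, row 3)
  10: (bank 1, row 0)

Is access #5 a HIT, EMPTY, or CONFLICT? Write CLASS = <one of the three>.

CLASS = HIT

  [0] b2 r1: no row ⇒ E
  [1] b4 r1: no row ⇒ E
  [2] b4 r4: had r1 ⇒ C
  [3] b1 r0: no row ⇒ E
  [4] b3 r2: no row ⇒ E
  [5] b4 r4: had r4 ⇒ H
  [6] b5 r4: no row ⇒ E
  [7] b5 r4: had r4 ⇒ H
  [8] b0 r2: no row ⇒ E
  [9] b5 r3: had r4 ⇒ C
  [10] b1 r0: had r0 ⇒ H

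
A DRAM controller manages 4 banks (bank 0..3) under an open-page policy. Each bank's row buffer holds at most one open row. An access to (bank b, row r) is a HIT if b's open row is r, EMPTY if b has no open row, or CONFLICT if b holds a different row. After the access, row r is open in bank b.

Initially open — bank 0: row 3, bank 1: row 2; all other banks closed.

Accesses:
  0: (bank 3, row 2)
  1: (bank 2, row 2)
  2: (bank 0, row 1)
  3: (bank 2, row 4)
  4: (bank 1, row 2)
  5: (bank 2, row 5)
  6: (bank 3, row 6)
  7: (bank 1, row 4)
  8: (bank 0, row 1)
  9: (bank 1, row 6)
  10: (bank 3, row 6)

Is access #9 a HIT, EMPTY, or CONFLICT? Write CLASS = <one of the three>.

CLASS = CONFLICT

0: bank 3 row 2 — prev None → EMPTY
1: bank 2 row 2 — prev None → EMPTY
2: bank 0 row 1 — prev 3 → CONFLICT
3: bank 2 row 4 — prev 2 → CONFLICT
4: bank 1 row 2 — prev 2 → HIT
5: bank 2 row 5 — prev 4 → CONFLICT
6: bank 3 row 6 — prev 2 → CONFLICT
7: bank 1 row 4 — prev 2 → CONFLICT
8: bank 0 row 1 — prev 1 → HIT
9: bank 1 row 6 — prev 4 → CONFLICT
10: bank 3 row 6 — prev 6 → HIT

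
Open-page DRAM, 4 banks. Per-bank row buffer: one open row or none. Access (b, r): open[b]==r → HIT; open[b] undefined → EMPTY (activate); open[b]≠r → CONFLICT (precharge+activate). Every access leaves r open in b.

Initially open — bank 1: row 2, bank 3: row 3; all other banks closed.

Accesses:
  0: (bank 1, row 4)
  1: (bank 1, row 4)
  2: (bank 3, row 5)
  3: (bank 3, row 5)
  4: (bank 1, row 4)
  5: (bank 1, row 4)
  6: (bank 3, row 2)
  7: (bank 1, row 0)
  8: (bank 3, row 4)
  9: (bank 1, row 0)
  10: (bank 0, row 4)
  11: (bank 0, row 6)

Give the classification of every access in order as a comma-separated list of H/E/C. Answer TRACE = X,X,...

  [0] b1 r4: had r2 ⇒ C
  [1] b1 r4: had r4 ⇒ H
  [2] b3 r5: had r3 ⇒ C
  [3] b3 r5: had r5 ⇒ H
  [4] b1 r4: had r4 ⇒ H
  [5] b1 r4: had r4 ⇒ H
  [6] b3 r2: had r5 ⇒ C
  [7] b1 r0: had r4 ⇒ C
  [8] b3 r4: had r2 ⇒ C
  [9] b1 r0: had r0 ⇒ H
  [10] b0 r4: no row ⇒ E
  [11] b0 r6: had r4 ⇒ C

TRACE = C,H,C,H,H,H,C,C,C,H,E,C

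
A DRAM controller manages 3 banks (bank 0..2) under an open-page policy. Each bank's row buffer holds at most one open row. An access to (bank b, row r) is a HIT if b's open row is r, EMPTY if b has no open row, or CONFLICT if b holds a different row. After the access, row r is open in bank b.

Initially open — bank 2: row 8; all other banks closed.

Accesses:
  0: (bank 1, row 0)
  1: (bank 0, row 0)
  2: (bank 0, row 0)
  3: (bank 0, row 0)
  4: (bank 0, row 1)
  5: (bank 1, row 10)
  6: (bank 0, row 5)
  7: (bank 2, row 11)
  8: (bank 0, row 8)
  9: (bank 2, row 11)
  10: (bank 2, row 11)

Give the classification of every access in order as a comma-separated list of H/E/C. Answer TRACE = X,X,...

  [0] b1 r0: no row ⇒ E
  [1] b0 r0: no row ⇒ E
  [2] b0 r0: had r0 ⇒ H
  [3] b0 r0: had r0 ⇒ H
  [4] b0 r1: had r0 ⇒ C
  [5] b1 r10: had r0 ⇒ C
  [6] b0 r5: had r1 ⇒ C
  [7] b2 r11: had r8 ⇒ C
  [8] b0 r8: had r5 ⇒ C
  [9] b2 r11: had r11 ⇒ H
  [10] b2 r11: had r11 ⇒ H

TRACE = E,E,H,H,C,C,C,C,C,H,H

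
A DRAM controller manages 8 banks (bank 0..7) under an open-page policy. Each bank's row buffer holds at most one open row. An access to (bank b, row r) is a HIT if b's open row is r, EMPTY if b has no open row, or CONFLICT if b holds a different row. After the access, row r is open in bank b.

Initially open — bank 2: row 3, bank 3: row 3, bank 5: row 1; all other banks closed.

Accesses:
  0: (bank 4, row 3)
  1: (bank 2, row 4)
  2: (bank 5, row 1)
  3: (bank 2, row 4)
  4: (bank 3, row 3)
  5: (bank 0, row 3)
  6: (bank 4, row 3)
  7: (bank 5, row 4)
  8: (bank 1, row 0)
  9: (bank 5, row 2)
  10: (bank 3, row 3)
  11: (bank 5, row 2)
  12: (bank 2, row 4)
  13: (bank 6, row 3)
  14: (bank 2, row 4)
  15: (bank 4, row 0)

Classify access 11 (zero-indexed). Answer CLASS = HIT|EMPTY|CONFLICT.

CLASS = HIT

0: bank 4 row 3 — prev None → EMPTY
1: bank 2 row 4 — prev 3 → CONFLICT
2: bank 5 row 1 — prev 1 → HIT
3: bank 2 row 4 — prev 4 → HIT
4: bank 3 row 3 — prev 3 → HIT
5: bank 0 row 3 — prev None → EMPTY
6: bank 4 row 3 — prev 3 → HIT
7: bank 5 row 4 — prev 1 → CONFLICT
8: bank 1 row 0 — prev None → EMPTY
9: bank 5 row 2 — prev 4 → CONFLICT
10: bank 3 row 3 — prev 3 → HIT
11: bank 5 row 2 — prev 2 → HIT
12: bank 2 row 4 — prev 4 → HIT
13: bank 6 row 3 — prev None → EMPTY
14: bank 2 row 4 — prev 4 → HIT
15: bank 4 row 0 — prev 3 → CONFLICT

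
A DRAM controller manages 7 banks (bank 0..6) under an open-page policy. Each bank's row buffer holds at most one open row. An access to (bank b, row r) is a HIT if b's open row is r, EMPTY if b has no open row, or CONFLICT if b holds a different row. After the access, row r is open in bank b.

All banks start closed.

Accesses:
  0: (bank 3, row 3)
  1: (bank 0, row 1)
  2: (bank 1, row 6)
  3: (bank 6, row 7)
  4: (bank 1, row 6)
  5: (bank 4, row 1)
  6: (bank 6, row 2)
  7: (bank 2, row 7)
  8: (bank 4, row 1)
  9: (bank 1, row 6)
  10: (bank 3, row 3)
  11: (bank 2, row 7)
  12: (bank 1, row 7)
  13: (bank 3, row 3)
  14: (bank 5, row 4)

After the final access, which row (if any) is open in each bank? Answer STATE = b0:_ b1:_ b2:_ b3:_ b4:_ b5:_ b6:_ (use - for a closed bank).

0: bank 3 row 3 — prev None → EMPTY
1: bank 0 row 1 — prev None → EMPTY
2: bank 1 row 6 — prev None → EMPTY
3: bank 6 row 7 — prev None → EMPTY
4: bank 1 row 6 — prev 6 → HIT
5: bank 4 row 1 — prev None → EMPTY
6: bank 6 row 2 — prev 7 → CONFLICT
7: bank 2 row 7 — prev None → EMPTY
8: bank 4 row 1 — prev 1 → HIT
9: bank 1 row 6 — prev 6 → HIT
10: bank 3 row 3 — prev 3 → HIT
11: bank 2 row 7 — prev 7 → HIT
12: bank 1 row 7 — prev 6 → CONFLICT
13: bank 3 row 3 — prev 3 → HIT
14: bank 5 row 4 — prev None → EMPTY

STATE = b0:1 b1:7 b2:7 b3:3 b4:1 b5:4 b6:2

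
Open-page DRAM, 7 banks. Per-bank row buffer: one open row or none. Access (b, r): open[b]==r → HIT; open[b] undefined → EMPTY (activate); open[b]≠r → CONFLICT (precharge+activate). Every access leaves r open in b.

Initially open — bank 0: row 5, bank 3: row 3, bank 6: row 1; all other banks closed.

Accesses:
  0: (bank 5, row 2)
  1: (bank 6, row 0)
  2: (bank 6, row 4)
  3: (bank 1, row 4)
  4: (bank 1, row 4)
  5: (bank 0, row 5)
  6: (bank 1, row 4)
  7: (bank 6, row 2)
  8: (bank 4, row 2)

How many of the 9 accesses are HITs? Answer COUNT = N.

#0 (5,2) E
#1 (6,0) C  (was 1)
#2 (6,4) C  (was 0)
#3 (1,4) E
#4 (1,4) H  (was 4)
#5 (0,5) H  (was 5)
#6 (1,4) H  (was 4)
#7 (6,2) C  (was 4)
#8 (4,2) E

COUNT = 3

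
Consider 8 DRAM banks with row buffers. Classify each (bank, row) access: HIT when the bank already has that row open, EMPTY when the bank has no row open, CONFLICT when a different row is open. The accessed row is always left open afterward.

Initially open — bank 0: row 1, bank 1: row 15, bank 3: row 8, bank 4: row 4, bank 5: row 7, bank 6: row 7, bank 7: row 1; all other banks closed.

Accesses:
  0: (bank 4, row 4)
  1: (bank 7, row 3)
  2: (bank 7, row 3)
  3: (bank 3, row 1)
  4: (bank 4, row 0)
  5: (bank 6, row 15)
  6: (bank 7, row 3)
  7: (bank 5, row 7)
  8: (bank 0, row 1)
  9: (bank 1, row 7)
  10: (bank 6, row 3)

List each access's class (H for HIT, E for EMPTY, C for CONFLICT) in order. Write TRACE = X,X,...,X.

TRACE = H,C,H,C,C,C,H,H,H,C,C

#0 (4,4) H  (was 4)
#1 (7,3) C  (was 1)
#2 (7,3) H  (was 3)
#3 (3,1) C  (was 8)
#4 (4,0) C  (was 4)
#5 (6,15) C  (was 7)
#6 (7,3) H  (was 3)
#7 (5,7) H  (was 7)
#8 (0,1) H  (was 1)
#9 (1,7) C  (was 15)
#10 (6,3) C  (was 15)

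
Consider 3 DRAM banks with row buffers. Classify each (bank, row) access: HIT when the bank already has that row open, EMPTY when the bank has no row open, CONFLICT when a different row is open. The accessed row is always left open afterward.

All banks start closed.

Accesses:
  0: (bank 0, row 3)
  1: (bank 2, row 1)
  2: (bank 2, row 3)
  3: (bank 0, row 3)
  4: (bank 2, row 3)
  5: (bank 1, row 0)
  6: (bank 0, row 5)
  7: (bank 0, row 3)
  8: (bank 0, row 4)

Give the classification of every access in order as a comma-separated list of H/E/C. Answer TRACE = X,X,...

TRACE = E,E,C,H,H,E,C,C,C

#0 (0,3) E
#1 (2,1) E
#2 (2,3) C  (was 1)
#3 (0,3) H  (was 3)
#4 (2,3) H  (was 3)
#5 (1,0) E
#6 (0,5) C  (was 3)
#7 (0,3) C  (was 5)
#8 (0,4) C  (was 3)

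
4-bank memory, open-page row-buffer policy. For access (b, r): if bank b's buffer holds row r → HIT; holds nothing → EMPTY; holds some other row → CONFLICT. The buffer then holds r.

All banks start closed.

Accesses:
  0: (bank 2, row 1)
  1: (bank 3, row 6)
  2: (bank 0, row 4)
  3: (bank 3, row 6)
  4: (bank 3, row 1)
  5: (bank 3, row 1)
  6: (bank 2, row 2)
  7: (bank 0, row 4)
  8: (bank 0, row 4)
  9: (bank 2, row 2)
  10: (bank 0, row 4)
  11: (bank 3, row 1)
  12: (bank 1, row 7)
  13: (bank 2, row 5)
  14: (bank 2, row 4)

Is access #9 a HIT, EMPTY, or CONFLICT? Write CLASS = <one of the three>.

#0 (2,1) E
#1 (3,6) E
#2 (0,4) E
#3 (3,6) H  (was 6)
#4 (3,1) C  (was 6)
#5 (3,1) H  (was 1)
#6 (2,2) C  (was 1)
#7 (0,4) H  (was 4)
#8 (0,4) H  (was 4)
#9 (2,2) H  (was 2)
#10 (0,4) H  (was 4)
#11 (3,1) H  (was 1)
#12 (1,7) E
#13 (2,5) C  (was 2)
#14 (2,4) C  (was 5)

CLASS = HIT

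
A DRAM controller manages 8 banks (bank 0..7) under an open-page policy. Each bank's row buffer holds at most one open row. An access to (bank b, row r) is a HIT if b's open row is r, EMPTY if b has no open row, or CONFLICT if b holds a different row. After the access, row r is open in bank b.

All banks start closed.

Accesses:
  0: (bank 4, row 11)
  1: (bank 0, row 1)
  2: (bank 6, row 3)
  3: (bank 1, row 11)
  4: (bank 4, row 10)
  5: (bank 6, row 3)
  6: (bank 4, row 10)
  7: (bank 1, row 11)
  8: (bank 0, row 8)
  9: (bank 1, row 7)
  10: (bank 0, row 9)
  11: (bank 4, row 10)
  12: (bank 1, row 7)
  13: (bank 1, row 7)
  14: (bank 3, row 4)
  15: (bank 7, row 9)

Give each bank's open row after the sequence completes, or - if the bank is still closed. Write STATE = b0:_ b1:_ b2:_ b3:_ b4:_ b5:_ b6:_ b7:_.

#0 (4,11) E
#1 (0,1) E
#2 (6,3) E
#3 (1,11) E
#4 (4,10) C  (was 11)
#5 (6,3) H  (was 3)
#6 (4,10) H  (was 10)
#7 (1,11) H  (was 11)
#8 (0,8) C  (was 1)
#9 (1,7) C  (was 11)
#10 (0,9) C  (was 8)
#11 (4,10) H  (was 10)
#12 (1,7) H  (was 7)
#13 (1,7) H  (was 7)
#14 (3,4) E
#15 (7,9) E

STATE = b0:9 b1:7 b2:- b3:4 b4:10 b5:- b6:3 b7:9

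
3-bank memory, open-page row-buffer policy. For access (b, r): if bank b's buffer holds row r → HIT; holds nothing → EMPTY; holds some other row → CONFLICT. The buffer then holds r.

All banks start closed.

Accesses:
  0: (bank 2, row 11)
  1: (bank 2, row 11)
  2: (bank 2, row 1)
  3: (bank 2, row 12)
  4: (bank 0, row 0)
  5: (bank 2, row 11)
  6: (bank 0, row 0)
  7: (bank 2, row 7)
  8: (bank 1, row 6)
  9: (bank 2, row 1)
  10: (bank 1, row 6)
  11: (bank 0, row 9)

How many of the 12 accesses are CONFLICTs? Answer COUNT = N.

step 0: bank2 None->11 [EMPTY]
step 1: bank2 11->11 [HIT]
step 2: bank2 11->1 [CONFLICT]
step 3: bank2 1->12 [CONFLICT]
step 4: bank0 None->0 [EMPTY]
step 5: bank2 12->11 [CONFLICT]
step 6: bank0 0->0 [HIT]
step 7: bank2 11->7 [CONFLICT]
step 8: bank1 None->6 [EMPTY]
step 9: bank2 7->1 [CONFLICT]
step 10: bank1 6->6 [HIT]
step 11: bank0 0->9 [CONFLICT]

COUNT = 6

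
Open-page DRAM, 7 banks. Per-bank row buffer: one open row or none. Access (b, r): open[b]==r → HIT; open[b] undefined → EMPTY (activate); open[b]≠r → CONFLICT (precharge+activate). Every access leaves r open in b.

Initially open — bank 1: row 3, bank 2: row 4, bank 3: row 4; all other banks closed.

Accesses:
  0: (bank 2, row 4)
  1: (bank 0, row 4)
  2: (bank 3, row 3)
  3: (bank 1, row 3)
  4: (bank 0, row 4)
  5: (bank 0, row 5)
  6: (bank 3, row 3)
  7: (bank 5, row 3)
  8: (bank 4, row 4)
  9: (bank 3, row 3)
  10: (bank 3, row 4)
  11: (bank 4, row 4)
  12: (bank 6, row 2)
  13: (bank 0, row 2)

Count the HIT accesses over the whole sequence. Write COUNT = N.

0: bank 2 row 4 — prev 4 → HIT
1: bank 0 row 4 — prev None → EMPTY
2: bank 3 row 3 — prev 4 → CONFLICT
3: bank 1 row 3 — prev 3 → HIT
4: bank 0 row 4 — prev 4 → HIT
5: bank 0 row 5 — prev 4 → CONFLICT
6: bank 3 row 3 — prev 3 → HIT
7: bank 5 row 3 — prev None → EMPTY
8: bank 4 row 4 — prev None → EMPTY
9: bank 3 row 3 — prev 3 → HIT
10: bank 3 row 4 — prev 3 → CONFLICT
11: bank 4 row 4 — prev 4 → HIT
12: bank 6 row 2 — prev None → EMPTY
13: bank 0 row 2 — prev 5 → CONFLICT

COUNT = 6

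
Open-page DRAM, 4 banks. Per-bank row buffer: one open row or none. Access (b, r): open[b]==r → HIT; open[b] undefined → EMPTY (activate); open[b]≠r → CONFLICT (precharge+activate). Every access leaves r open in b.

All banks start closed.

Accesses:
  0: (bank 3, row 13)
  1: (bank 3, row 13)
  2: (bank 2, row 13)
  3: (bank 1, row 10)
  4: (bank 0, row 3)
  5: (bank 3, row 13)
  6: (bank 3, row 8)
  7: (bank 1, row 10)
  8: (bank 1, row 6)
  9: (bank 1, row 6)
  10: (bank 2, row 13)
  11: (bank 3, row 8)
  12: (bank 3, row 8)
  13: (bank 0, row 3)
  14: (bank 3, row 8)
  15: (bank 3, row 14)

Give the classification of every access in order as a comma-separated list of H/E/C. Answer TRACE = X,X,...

#0 (3,13) E
#1 (3,13) H  (was 13)
#2 (2,13) E
#3 (1,10) E
#4 (0,3) E
#5 (3,13) H  (was 13)
#6 (3,8) C  (was 13)
#7 (1,10) H  (was 10)
#8 (1,6) C  (was 10)
#9 (1,6) H  (was 6)
#10 (2,13) H  (was 13)
#11 (3,8) H  (was 8)
#12 (3,8) H  (was 8)
#13 (0,3) H  (was 3)
#14 (3,8) H  (was 8)
#15 (3,14) C  (was 8)

TRACE = E,H,E,E,E,H,C,H,C,H,H,H,H,H,H,C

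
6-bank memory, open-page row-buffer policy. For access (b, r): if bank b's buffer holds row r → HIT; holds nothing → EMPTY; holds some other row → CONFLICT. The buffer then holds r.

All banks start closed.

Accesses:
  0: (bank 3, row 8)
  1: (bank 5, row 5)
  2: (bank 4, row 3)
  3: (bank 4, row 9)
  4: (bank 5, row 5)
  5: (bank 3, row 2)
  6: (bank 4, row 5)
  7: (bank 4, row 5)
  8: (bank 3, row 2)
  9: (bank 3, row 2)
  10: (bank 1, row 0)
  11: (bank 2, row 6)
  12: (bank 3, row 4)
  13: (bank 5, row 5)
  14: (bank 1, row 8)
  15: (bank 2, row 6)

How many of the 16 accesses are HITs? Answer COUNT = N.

#0 (3,8) E
#1 (5,5) E
#2 (4,3) E
#3 (4,9) C  (was 3)
#4 (5,5) H  (was 5)
#5 (3,2) C  (was 8)
#6 (4,5) C  (was 9)
#7 (4,5) H  (was 5)
#8 (3,2) H  (was 2)
#9 (3,2) H  (was 2)
#10 (1,0) E
#11 (2,6) E
#12 (3,4) C  (was 2)
#13 (5,5) H  (was 5)
#14 (1,8) C  (was 0)
#15 (2,6) H  (was 6)

COUNT = 6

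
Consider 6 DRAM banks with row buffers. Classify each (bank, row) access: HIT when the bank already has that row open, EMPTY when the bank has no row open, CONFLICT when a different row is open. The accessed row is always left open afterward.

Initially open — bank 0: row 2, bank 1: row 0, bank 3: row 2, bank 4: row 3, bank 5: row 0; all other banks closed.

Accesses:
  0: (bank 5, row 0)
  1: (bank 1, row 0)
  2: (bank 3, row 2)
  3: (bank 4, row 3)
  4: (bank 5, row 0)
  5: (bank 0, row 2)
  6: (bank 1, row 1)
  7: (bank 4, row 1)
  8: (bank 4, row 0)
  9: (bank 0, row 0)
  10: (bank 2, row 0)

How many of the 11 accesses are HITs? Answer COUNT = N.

  [0] b5 r0: had r0 ⇒ H
  [1] b1 r0: had r0 ⇒ H
  [2] b3 r2: had r2 ⇒ H
  [3] b4 r3: had r3 ⇒ H
  [4] b5 r0: had r0 ⇒ H
  [5] b0 r2: had r2 ⇒ H
  [6] b1 r1: had r0 ⇒ C
  [7] b4 r1: had r3 ⇒ C
  [8] b4 r0: had r1 ⇒ C
  [9] b0 r0: had r2 ⇒ C
  [10] b2 r0: no row ⇒ E

COUNT = 6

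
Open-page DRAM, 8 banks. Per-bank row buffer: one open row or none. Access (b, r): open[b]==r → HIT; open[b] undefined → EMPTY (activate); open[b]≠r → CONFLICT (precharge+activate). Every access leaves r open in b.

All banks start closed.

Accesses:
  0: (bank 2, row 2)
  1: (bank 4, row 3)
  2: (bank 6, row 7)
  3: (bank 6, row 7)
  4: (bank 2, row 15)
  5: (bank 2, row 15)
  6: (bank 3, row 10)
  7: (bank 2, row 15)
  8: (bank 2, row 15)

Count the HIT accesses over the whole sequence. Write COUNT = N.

step 0: bank2 None->2 [EMPTY]
step 1: bank4 None->3 [EMPTY]
step 2: bank6 None->7 [EMPTY]
step 3: bank6 7->7 [HIT]
step 4: bank2 2->15 [CONFLICT]
step 5: bank2 15->15 [HIT]
step 6: bank3 None->10 [EMPTY]
step 7: bank2 15->15 [HIT]
step 8: bank2 15->15 [HIT]

COUNT = 4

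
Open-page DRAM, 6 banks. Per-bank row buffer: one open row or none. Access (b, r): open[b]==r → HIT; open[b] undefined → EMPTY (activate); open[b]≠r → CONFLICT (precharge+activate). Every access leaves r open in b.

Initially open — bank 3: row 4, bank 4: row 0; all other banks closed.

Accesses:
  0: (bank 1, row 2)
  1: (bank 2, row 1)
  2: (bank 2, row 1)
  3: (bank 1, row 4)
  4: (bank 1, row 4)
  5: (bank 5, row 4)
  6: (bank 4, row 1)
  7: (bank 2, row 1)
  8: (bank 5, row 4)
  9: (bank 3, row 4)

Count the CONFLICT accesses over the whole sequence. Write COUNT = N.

COUNT = 2

#0 (1,2) E
#1 (2,1) E
#2 (2,1) H  (was 1)
#3 (1,4) C  (was 2)
#4 (1,4) H  (was 4)
#5 (5,4) E
#6 (4,1) C  (was 0)
#7 (2,1) H  (was 1)
#8 (5,4) H  (was 4)
#9 (3,4) H  (was 4)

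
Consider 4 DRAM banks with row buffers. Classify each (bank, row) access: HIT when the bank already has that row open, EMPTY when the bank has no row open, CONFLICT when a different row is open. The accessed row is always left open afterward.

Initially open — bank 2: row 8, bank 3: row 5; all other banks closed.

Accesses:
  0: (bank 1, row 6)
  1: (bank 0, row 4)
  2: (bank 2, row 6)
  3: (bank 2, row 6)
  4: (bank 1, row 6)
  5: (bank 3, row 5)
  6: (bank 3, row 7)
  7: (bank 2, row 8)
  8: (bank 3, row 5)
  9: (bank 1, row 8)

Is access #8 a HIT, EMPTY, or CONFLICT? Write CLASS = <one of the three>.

CLASS = CONFLICT

  [0] b1 r6: no row ⇒ E
  [1] b0 r4: no row ⇒ E
  [2] b2 r6: had r8 ⇒ C
  [3] b2 r6: had r6 ⇒ H
  [4] b1 r6: had r6 ⇒ H
  [5] b3 r5: had r5 ⇒ H
  [6] b3 r7: had r5 ⇒ C
  [7] b2 r8: had r6 ⇒ C
  [8] b3 r5: had r7 ⇒ C
  [9] b1 r8: had r6 ⇒ C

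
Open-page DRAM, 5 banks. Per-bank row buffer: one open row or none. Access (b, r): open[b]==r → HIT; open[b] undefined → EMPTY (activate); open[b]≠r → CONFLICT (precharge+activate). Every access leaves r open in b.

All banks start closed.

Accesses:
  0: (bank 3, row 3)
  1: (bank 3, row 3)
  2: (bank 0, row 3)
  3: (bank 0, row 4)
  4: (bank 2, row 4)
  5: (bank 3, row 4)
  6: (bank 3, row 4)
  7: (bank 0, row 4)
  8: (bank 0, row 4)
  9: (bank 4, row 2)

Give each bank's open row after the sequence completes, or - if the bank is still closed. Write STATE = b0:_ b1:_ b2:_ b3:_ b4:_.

STATE = b0:4 b1:- b2:4 b3:4 b4:2

#0 (3,3) E
#1 (3,3) H  (was 3)
#2 (0,3) E
#3 (0,4) C  (was 3)
#4 (2,4) E
#5 (3,4) C  (was 3)
#6 (3,4) H  (was 4)
#7 (0,4) H  (was 4)
#8 (0,4) H  (was 4)
#9 (4,2) E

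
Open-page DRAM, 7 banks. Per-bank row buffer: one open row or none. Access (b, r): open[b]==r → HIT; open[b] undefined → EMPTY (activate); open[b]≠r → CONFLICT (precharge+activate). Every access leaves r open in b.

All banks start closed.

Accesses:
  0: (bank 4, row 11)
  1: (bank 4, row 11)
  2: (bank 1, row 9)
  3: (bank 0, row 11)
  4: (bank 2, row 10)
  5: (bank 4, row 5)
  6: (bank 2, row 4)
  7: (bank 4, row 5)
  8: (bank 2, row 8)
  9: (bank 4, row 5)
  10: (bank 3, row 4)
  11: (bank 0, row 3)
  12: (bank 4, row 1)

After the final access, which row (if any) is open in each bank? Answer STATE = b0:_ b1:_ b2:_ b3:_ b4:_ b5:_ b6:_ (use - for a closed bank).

0: bank 4 row 11 — prev None → EMPTY
1: bank 4 row 11 — prev 11 → HIT
2: bank 1 row 9 — prev None → EMPTY
3: bank 0 row 11 — prev None → EMPTY
4: bank 2 row 10 — prev None → EMPTY
5: bank 4 row 5 — prev 11 → CONFLICT
6: bank 2 row 4 — prev 10 → CONFLICT
7: bank 4 row 5 — prev 5 → HIT
8: bank 2 row 8 — prev 4 → CONFLICT
9: bank 4 row 5 — prev 5 → HIT
10: bank 3 row 4 — prev None → EMPTY
11: bank 0 row 3 — prev 11 → CONFLICT
12: bank 4 row 1 — prev 5 → CONFLICT

STATE = b0:3 b1:9 b2:8 b3:4 b4:1 b5:- b6:-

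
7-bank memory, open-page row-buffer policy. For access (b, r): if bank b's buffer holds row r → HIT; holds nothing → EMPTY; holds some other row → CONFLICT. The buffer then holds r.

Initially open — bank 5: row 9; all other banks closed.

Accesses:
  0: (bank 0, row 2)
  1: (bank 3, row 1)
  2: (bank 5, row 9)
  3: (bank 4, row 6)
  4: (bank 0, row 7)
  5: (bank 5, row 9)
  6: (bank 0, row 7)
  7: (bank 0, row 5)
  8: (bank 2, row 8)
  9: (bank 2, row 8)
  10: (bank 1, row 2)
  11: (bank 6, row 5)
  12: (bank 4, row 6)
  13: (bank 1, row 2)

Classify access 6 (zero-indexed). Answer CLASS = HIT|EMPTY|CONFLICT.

CLASS = HIT

0: bank 0 row 2 — prev None → EMPTY
1: bank 3 row 1 — prev None → EMPTY
2: bank 5 row 9 — prev 9 → HIT
3: bank 4 row 6 — prev None → EMPTY
4: bank 0 row 7 — prev 2 → CONFLICT
5: bank 5 row 9 — prev 9 → HIT
6: bank 0 row 7 — prev 7 → HIT
7: bank 0 row 5 — prev 7 → CONFLICT
8: bank 2 row 8 — prev None → EMPTY
9: bank 2 row 8 — prev 8 → HIT
10: bank 1 row 2 — prev None → EMPTY
11: bank 6 row 5 — prev None → EMPTY
12: bank 4 row 6 — prev 6 → HIT
13: bank 1 row 2 — prev 2 → HIT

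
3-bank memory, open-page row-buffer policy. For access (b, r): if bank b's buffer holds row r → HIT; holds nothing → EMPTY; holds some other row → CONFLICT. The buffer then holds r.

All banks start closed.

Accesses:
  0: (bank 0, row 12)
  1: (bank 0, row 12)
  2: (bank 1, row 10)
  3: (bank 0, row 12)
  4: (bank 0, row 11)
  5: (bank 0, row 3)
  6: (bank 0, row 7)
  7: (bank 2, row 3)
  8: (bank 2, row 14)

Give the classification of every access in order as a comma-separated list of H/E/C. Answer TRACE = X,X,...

#0 (0,12) E
#1 (0,12) H  (was 12)
#2 (1,10) E
#3 (0,12) H  (was 12)
#4 (0,11) C  (was 12)
#5 (0,3) C  (was 11)
#6 (0,7) C  (was 3)
#7 (2,3) E
#8 (2,14) C  (was 3)

TRACE = E,H,E,H,C,C,C,E,C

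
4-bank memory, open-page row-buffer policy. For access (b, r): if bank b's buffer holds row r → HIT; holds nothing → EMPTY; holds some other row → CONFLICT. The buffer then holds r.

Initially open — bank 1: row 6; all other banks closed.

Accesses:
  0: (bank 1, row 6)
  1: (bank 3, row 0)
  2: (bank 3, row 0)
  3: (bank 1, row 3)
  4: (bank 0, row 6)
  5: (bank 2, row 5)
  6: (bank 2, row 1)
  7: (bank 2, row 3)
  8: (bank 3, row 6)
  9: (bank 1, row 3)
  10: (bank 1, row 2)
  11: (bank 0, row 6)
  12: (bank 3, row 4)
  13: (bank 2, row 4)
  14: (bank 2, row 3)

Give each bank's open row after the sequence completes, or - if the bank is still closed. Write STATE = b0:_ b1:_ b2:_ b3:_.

STATE = b0:6 b1:2 b2:3 b3:4

0: bank 1 row 6 — prev 6 → HIT
1: bank 3 row 0 — prev None → EMPTY
2: bank 3 row 0 — prev 0 → HIT
3: bank 1 row 3 — prev 6 → CONFLICT
4: bank 0 row 6 — prev None → EMPTY
5: bank 2 row 5 — prev None → EMPTY
6: bank 2 row 1 — prev 5 → CONFLICT
7: bank 2 row 3 — prev 1 → CONFLICT
8: bank 3 row 6 — prev 0 → CONFLICT
9: bank 1 row 3 — prev 3 → HIT
10: bank 1 row 2 — prev 3 → CONFLICT
11: bank 0 row 6 — prev 6 → HIT
12: bank 3 row 4 — prev 6 → CONFLICT
13: bank 2 row 4 — prev 3 → CONFLICT
14: bank 2 row 3 — prev 4 → CONFLICT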